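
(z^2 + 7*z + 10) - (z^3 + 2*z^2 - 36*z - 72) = -z^3 - z^2 + 43*z + 82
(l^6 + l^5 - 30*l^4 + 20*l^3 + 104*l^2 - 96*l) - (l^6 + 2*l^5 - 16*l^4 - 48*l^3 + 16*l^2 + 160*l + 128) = -l^5 - 14*l^4 + 68*l^3 + 88*l^2 - 256*l - 128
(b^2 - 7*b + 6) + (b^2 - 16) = 2*b^2 - 7*b - 10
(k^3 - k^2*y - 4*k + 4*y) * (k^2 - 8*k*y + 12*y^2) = k^5 - 9*k^4*y + 20*k^3*y^2 - 4*k^3 - 12*k^2*y^3 + 36*k^2*y - 80*k*y^2 + 48*y^3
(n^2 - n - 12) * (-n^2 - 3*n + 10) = -n^4 - 2*n^3 + 25*n^2 + 26*n - 120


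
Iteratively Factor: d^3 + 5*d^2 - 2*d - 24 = (d - 2)*(d^2 + 7*d + 12) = (d - 2)*(d + 4)*(d + 3)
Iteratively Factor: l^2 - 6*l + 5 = (l - 1)*(l - 5)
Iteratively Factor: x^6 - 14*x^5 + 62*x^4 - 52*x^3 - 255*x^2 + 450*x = (x + 2)*(x^5 - 16*x^4 + 94*x^3 - 240*x^2 + 225*x) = x*(x + 2)*(x^4 - 16*x^3 + 94*x^2 - 240*x + 225) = x*(x - 5)*(x + 2)*(x^3 - 11*x^2 + 39*x - 45) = x*(x - 5)*(x - 3)*(x + 2)*(x^2 - 8*x + 15) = x*(x - 5)*(x - 3)^2*(x + 2)*(x - 5)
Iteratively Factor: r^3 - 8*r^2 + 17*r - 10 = (r - 1)*(r^2 - 7*r + 10) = (r - 5)*(r - 1)*(r - 2)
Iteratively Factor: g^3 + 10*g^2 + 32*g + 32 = (g + 2)*(g^2 + 8*g + 16) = (g + 2)*(g + 4)*(g + 4)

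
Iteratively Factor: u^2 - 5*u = (u)*(u - 5)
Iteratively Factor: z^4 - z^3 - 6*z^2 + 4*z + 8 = (z - 2)*(z^3 + z^2 - 4*z - 4) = (z - 2)^2*(z^2 + 3*z + 2) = (z - 2)^2*(z + 1)*(z + 2)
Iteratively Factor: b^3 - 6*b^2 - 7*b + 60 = (b + 3)*(b^2 - 9*b + 20) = (b - 5)*(b + 3)*(b - 4)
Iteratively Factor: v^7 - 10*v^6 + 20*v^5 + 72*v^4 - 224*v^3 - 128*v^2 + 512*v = (v)*(v^6 - 10*v^5 + 20*v^4 + 72*v^3 - 224*v^2 - 128*v + 512) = v*(v - 4)*(v^5 - 6*v^4 - 4*v^3 + 56*v^2 - 128) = v*(v - 4)*(v + 2)*(v^4 - 8*v^3 + 12*v^2 + 32*v - 64) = v*(v - 4)*(v + 2)^2*(v^3 - 10*v^2 + 32*v - 32) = v*(v - 4)*(v - 2)*(v + 2)^2*(v^2 - 8*v + 16) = v*(v - 4)^2*(v - 2)*(v + 2)^2*(v - 4)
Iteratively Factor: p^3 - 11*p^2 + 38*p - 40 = (p - 5)*(p^2 - 6*p + 8) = (p - 5)*(p - 2)*(p - 4)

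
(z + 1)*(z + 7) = z^2 + 8*z + 7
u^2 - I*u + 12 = (u - 4*I)*(u + 3*I)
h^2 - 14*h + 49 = (h - 7)^2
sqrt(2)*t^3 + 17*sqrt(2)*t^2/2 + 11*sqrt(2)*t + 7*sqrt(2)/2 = (t + 1)*(t + 7)*(sqrt(2)*t + sqrt(2)/2)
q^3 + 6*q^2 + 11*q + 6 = (q + 1)*(q + 2)*(q + 3)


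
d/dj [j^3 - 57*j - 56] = 3*j^2 - 57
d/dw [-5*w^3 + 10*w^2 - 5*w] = -15*w^2 + 20*w - 5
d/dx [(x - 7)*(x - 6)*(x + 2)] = 3*x^2 - 22*x + 16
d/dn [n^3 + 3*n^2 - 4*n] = 3*n^2 + 6*n - 4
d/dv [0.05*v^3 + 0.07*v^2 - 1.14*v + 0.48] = 0.15*v^2 + 0.14*v - 1.14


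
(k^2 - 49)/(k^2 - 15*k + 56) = (k + 7)/(k - 8)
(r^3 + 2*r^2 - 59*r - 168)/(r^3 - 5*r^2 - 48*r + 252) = (r^2 - 5*r - 24)/(r^2 - 12*r + 36)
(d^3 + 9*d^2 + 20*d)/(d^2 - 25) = d*(d + 4)/(d - 5)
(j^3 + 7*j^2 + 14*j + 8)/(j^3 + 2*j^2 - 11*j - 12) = (j + 2)/(j - 3)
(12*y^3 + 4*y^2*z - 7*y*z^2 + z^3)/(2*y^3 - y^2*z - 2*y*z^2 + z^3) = (6*y - z)/(y - z)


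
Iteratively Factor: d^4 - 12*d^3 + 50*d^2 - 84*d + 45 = (d - 5)*(d^3 - 7*d^2 + 15*d - 9) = (d - 5)*(d - 1)*(d^2 - 6*d + 9) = (d - 5)*(d - 3)*(d - 1)*(d - 3)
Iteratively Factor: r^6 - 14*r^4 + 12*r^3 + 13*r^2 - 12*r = (r - 3)*(r^5 + 3*r^4 - 5*r^3 - 3*r^2 + 4*r) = r*(r - 3)*(r^4 + 3*r^3 - 5*r^2 - 3*r + 4) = r*(r - 3)*(r - 1)*(r^3 + 4*r^2 - r - 4) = r*(r - 3)*(r - 1)^2*(r^2 + 5*r + 4) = r*(r - 3)*(r - 1)^2*(r + 1)*(r + 4)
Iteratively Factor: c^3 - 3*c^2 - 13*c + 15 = (c - 5)*(c^2 + 2*c - 3) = (c - 5)*(c - 1)*(c + 3)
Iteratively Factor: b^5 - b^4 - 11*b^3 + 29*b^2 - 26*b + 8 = (b - 1)*(b^4 - 11*b^2 + 18*b - 8) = (b - 1)*(b + 4)*(b^3 - 4*b^2 + 5*b - 2) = (b - 1)^2*(b + 4)*(b^2 - 3*b + 2) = (b - 2)*(b - 1)^2*(b + 4)*(b - 1)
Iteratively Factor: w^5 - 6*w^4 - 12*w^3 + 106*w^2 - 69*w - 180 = (w + 1)*(w^4 - 7*w^3 - 5*w^2 + 111*w - 180) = (w - 3)*(w + 1)*(w^3 - 4*w^2 - 17*w + 60) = (w - 3)*(w + 1)*(w + 4)*(w^2 - 8*w + 15) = (w - 3)^2*(w + 1)*(w + 4)*(w - 5)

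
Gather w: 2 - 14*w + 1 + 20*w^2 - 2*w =20*w^2 - 16*w + 3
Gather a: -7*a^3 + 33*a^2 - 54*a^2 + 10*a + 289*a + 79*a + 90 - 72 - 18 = -7*a^3 - 21*a^2 + 378*a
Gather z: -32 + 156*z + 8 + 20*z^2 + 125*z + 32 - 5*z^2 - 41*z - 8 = 15*z^2 + 240*z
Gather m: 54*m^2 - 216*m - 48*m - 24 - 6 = 54*m^2 - 264*m - 30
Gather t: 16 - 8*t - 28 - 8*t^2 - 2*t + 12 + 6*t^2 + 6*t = -2*t^2 - 4*t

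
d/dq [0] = 0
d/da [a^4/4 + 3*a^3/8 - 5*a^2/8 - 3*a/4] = a^3 + 9*a^2/8 - 5*a/4 - 3/4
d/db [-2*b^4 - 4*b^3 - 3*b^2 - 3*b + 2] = -8*b^3 - 12*b^2 - 6*b - 3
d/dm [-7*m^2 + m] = 1 - 14*m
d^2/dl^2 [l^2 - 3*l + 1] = 2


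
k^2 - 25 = (k - 5)*(k + 5)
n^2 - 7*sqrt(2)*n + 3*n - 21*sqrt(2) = (n + 3)*(n - 7*sqrt(2))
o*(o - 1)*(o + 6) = o^3 + 5*o^2 - 6*o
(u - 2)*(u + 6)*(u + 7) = u^3 + 11*u^2 + 16*u - 84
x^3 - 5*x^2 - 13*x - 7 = (x - 7)*(x + 1)^2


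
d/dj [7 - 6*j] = -6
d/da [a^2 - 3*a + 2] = 2*a - 3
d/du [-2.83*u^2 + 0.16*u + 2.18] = 0.16 - 5.66*u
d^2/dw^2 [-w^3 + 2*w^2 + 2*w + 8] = 4 - 6*w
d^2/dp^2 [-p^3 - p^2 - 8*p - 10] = -6*p - 2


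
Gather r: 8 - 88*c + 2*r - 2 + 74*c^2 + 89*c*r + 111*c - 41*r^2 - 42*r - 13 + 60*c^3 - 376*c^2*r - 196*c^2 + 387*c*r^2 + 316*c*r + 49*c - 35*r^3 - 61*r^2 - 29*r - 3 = 60*c^3 - 122*c^2 + 72*c - 35*r^3 + r^2*(387*c - 102) + r*(-376*c^2 + 405*c - 69) - 10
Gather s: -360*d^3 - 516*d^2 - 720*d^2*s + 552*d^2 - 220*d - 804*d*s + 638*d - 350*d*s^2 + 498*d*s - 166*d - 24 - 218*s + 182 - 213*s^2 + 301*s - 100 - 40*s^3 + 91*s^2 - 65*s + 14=-360*d^3 + 36*d^2 + 252*d - 40*s^3 + s^2*(-350*d - 122) + s*(-720*d^2 - 306*d + 18) + 72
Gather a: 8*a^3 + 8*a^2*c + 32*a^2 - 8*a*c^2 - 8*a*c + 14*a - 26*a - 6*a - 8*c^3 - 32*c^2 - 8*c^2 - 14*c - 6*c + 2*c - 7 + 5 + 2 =8*a^3 + a^2*(8*c + 32) + a*(-8*c^2 - 8*c - 18) - 8*c^3 - 40*c^2 - 18*c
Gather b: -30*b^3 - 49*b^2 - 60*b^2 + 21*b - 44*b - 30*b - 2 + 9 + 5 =-30*b^3 - 109*b^2 - 53*b + 12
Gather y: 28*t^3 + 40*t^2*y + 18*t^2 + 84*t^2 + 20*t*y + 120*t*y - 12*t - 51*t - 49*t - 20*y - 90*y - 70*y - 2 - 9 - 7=28*t^3 + 102*t^2 - 112*t + y*(40*t^2 + 140*t - 180) - 18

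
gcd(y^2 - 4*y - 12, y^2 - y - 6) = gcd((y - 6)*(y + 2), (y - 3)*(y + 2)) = y + 2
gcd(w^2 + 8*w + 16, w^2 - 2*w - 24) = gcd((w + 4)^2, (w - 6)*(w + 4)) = w + 4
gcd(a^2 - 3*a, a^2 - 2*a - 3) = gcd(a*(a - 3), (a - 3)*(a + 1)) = a - 3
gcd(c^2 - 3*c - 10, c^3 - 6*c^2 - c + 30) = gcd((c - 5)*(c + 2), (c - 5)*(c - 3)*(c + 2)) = c^2 - 3*c - 10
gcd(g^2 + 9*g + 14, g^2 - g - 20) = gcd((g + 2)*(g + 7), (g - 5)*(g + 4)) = 1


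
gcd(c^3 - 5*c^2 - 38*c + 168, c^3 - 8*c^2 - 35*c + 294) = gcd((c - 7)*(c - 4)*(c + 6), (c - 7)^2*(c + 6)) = c^2 - c - 42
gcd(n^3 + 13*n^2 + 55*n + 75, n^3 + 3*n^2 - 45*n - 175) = n^2 + 10*n + 25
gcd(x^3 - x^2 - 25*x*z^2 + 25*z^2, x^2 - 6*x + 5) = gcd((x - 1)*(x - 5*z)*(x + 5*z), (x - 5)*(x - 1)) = x - 1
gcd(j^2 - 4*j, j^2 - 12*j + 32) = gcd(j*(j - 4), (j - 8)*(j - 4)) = j - 4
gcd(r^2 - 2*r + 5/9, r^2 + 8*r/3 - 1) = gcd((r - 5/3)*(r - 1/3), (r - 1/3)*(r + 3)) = r - 1/3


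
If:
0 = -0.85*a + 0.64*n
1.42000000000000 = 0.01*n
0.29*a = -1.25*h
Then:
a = 106.92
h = -24.80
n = 142.00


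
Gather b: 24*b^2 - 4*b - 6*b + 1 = 24*b^2 - 10*b + 1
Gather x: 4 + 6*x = 6*x + 4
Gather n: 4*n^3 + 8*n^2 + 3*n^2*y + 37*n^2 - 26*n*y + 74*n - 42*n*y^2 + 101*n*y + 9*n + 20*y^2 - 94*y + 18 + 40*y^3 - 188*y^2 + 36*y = 4*n^3 + n^2*(3*y + 45) + n*(-42*y^2 + 75*y + 83) + 40*y^3 - 168*y^2 - 58*y + 18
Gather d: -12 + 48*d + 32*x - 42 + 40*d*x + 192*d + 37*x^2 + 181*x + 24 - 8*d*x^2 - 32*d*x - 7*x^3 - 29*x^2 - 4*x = d*(-8*x^2 + 8*x + 240) - 7*x^3 + 8*x^2 + 209*x - 30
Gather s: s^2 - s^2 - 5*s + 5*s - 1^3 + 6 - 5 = 0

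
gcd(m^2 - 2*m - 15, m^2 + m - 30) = m - 5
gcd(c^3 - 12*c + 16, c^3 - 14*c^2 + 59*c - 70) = c - 2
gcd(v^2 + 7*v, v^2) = v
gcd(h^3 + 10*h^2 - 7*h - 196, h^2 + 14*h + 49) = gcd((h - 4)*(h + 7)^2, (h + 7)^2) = h^2 + 14*h + 49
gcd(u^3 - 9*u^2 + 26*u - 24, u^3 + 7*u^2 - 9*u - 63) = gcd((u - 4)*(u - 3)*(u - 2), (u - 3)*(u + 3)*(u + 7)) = u - 3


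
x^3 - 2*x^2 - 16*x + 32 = (x - 4)*(x - 2)*(x + 4)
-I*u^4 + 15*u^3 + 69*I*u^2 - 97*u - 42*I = (u + I)*(u + 6*I)*(u + 7*I)*(-I*u + 1)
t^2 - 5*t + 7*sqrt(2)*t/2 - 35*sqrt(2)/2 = (t - 5)*(t + 7*sqrt(2)/2)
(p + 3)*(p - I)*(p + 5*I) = p^3 + 3*p^2 + 4*I*p^2 + 5*p + 12*I*p + 15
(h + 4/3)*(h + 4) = h^2 + 16*h/3 + 16/3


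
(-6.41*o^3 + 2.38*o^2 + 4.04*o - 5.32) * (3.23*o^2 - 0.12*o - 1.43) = -20.7043*o^5 + 8.4566*o^4 + 21.9299*o^3 - 21.0718*o^2 - 5.1388*o + 7.6076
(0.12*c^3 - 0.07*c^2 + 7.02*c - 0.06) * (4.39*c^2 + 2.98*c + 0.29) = 0.5268*c^5 + 0.0503*c^4 + 30.644*c^3 + 20.6359*c^2 + 1.857*c - 0.0174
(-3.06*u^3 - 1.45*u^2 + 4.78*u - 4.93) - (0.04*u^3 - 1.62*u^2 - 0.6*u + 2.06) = -3.1*u^3 + 0.17*u^2 + 5.38*u - 6.99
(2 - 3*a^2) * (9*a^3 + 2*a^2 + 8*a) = -27*a^5 - 6*a^4 - 6*a^3 + 4*a^2 + 16*a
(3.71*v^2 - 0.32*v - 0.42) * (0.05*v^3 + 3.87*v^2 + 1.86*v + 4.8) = 0.1855*v^5 + 14.3417*v^4 + 5.6412*v^3 + 15.5874*v^2 - 2.3172*v - 2.016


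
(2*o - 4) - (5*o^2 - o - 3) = -5*o^2 + 3*o - 1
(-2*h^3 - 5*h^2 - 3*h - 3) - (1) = -2*h^3 - 5*h^2 - 3*h - 4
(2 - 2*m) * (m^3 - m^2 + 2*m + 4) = -2*m^4 + 4*m^3 - 6*m^2 - 4*m + 8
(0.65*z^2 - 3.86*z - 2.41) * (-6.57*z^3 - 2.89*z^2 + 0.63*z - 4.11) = -4.2705*z^5 + 23.4817*z^4 + 27.3986*z^3 + 1.8616*z^2 + 14.3463*z + 9.9051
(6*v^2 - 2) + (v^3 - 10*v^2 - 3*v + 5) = v^3 - 4*v^2 - 3*v + 3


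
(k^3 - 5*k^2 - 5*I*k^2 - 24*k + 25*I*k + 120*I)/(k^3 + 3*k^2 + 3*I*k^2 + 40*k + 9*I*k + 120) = (k - 8)/(k + 8*I)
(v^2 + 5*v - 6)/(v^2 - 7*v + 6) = (v + 6)/(v - 6)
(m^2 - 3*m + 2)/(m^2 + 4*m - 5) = (m - 2)/(m + 5)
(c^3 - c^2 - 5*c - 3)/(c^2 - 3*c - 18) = (-c^3 + c^2 + 5*c + 3)/(-c^2 + 3*c + 18)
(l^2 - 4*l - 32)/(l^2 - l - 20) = (l - 8)/(l - 5)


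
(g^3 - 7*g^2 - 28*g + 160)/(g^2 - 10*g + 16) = (g^2 + g - 20)/(g - 2)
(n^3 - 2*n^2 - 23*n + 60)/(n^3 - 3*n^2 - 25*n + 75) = (n - 4)/(n - 5)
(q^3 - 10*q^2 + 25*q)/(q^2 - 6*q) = (q^2 - 10*q + 25)/(q - 6)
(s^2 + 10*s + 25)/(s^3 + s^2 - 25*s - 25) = (s + 5)/(s^2 - 4*s - 5)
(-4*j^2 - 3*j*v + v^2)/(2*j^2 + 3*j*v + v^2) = (-4*j + v)/(2*j + v)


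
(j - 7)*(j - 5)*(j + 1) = j^3 - 11*j^2 + 23*j + 35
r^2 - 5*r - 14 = (r - 7)*(r + 2)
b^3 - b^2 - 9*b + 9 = (b - 3)*(b - 1)*(b + 3)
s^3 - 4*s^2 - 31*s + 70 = (s - 7)*(s - 2)*(s + 5)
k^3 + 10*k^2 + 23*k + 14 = (k + 1)*(k + 2)*(k + 7)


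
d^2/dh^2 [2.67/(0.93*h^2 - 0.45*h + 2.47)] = (-4.618566*h^2 + 2.23479*h + 2.67*(1.86*h - 0.45)*(3.72*h - 0.9) - 12.266514)/(0.93*h^2 - 0.45*h + 2.47)^3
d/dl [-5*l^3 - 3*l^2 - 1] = 3*l*(-5*l - 2)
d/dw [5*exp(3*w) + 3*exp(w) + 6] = (15*exp(2*w) + 3)*exp(w)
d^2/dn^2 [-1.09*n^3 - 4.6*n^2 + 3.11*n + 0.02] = -6.54*n - 9.2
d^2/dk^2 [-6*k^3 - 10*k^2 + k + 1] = -36*k - 20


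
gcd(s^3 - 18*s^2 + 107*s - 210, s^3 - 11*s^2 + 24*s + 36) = s - 6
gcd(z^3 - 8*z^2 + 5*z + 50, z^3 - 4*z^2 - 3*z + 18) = z + 2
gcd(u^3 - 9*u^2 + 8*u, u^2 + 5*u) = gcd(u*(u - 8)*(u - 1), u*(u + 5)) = u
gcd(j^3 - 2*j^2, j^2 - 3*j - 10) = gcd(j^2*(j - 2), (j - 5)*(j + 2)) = 1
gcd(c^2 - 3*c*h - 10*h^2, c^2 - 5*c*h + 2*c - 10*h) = c - 5*h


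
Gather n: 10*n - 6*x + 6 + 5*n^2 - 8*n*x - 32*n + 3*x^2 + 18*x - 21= 5*n^2 + n*(-8*x - 22) + 3*x^2 + 12*x - 15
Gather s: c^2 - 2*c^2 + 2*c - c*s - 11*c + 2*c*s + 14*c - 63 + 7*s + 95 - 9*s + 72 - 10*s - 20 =-c^2 + 5*c + s*(c - 12) + 84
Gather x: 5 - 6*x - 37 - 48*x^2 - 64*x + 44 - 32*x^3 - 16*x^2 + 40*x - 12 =-32*x^3 - 64*x^2 - 30*x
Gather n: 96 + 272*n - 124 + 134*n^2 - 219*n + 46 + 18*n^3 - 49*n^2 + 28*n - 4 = 18*n^3 + 85*n^2 + 81*n + 14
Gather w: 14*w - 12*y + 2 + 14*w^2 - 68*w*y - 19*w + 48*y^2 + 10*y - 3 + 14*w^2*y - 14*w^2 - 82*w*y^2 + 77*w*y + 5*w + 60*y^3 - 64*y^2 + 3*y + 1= 14*w^2*y + w*(-82*y^2 + 9*y) + 60*y^3 - 16*y^2 + y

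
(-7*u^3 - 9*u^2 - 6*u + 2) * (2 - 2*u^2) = 14*u^5 + 18*u^4 - 2*u^3 - 22*u^2 - 12*u + 4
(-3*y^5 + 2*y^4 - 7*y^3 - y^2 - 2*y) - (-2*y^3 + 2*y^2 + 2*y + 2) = -3*y^5 + 2*y^4 - 5*y^3 - 3*y^2 - 4*y - 2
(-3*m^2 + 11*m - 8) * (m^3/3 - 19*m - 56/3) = -m^5 + 11*m^4/3 + 163*m^3/3 - 153*m^2 - 160*m/3 + 448/3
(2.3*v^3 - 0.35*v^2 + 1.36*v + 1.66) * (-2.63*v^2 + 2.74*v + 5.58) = -6.049*v^5 + 7.2225*v^4 + 8.2982*v^3 - 2.5924*v^2 + 12.1372*v + 9.2628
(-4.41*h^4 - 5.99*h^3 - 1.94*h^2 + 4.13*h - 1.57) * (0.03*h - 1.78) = -0.1323*h^5 + 7.6701*h^4 + 10.604*h^3 + 3.5771*h^2 - 7.3985*h + 2.7946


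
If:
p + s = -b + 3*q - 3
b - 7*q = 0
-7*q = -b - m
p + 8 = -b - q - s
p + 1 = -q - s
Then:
No Solution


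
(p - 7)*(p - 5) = p^2 - 12*p + 35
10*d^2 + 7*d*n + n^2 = (2*d + n)*(5*d + n)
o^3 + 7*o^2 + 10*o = o*(o + 2)*(o + 5)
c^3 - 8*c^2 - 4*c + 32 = (c - 8)*(c - 2)*(c + 2)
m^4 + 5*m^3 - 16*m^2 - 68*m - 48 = (m - 4)*(m + 1)*(m + 2)*(m + 6)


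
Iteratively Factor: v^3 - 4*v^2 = (v - 4)*(v^2) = v*(v - 4)*(v)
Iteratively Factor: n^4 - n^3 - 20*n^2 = (n + 4)*(n^3 - 5*n^2) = (n - 5)*(n + 4)*(n^2) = n*(n - 5)*(n + 4)*(n)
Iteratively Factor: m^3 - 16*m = (m - 4)*(m^2 + 4*m) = (m - 4)*(m + 4)*(m)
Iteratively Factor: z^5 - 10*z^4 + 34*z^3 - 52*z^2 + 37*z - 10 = (z - 5)*(z^4 - 5*z^3 + 9*z^2 - 7*z + 2) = (z - 5)*(z - 1)*(z^3 - 4*z^2 + 5*z - 2) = (z - 5)*(z - 1)^2*(z^2 - 3*z + 2) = (z - 5)*(z - 1)^3*(z - 2)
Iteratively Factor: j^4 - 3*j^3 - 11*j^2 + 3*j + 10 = (j - 5)*(j^3 + 2*j^2 - j - 2) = (j - 5)*(j + 2)*(j^2 - 1) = (j - 5)*(j + 1)*(j + 2)*(j - 1)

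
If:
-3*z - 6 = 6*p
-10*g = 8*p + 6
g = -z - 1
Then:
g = -1/7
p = -4/7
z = -6/7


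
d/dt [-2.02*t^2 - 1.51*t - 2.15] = -4.04*t - 1.51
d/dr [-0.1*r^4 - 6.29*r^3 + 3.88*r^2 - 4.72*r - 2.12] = -0.4*r^3 - 18.87*r^2 + 7.76*r - 4.72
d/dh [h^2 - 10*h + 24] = 2*h - 10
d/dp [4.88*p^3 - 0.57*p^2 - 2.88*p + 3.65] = 14.64*p^2 - 1.14*p - 2.88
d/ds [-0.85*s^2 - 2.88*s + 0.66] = -1.7*s - 2.88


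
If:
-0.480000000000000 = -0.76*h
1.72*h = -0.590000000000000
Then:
No Solution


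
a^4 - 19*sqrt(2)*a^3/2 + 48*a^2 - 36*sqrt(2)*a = a*(a - 6*sqrt(2))*(a - 2*sqrt(2))*(a - 3*sqrt(2)/2)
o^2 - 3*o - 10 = (o - 5)*(o + 2)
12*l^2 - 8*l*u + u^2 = (-6*l + u)*(-2*l + u)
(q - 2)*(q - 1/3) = q^2 - 7*q/3 + 2/3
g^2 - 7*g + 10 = (g - 5)*(g - 2)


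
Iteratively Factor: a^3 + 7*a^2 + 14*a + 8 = (a + 2)*(a^2 + 5*a + 4) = (a + 1)*(a + 2)*(a + 4)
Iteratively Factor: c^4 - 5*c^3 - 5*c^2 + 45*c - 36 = (c - 3)*(c^3 - 2*c^2 - 11*c + 12) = (c - 3)*(c + 3)*(c^2 - 5*c + 4) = (c - 3)*(c - 1)*(c + 3)*(c - 4)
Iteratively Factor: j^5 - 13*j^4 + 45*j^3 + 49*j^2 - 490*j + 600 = (j - 2)*(j^4 - 11*j^3 + 23*j^2 + 95*j - 300) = (j - 4)*(j - 2)*(j^3 - 7*j^2 - 5*j + 75) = (j - 5)*(j - 4)*(j - 2)*(j^2 - 2*j - 15) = (j - 5)*(j - 4)*(j - 2)*(j + 3)*(j - 5)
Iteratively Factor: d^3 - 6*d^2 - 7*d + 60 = (d - 5)*(d^2 - d - 12) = (d - 5)*(d - 4)*(d + 3)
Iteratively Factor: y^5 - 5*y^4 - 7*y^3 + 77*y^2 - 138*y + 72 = (y - 1)*(y^4 - 4*y^3 - 11*y^2 + 66*y - 72) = (y - 1)*(y + 4)*(y^3 - 8*y^2 + 21*y - 18) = (y - 3)*(y - 1)*(y + 4)*(y^2 - 5*y + 6) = (y - 3)*(y - 2)*(y - 1)*(y + 4)*(y - 3)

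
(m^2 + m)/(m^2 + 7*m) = (m + 1)/(m + 7)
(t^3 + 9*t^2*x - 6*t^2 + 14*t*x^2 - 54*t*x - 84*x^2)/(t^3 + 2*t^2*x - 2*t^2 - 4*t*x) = (t^2 + 7*t*x - 6*t - 42*x)/(t*(t - 2))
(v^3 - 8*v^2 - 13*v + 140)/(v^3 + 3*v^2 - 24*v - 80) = (v - 7)/(v + 4)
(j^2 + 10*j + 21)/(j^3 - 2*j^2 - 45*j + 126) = (j + 3)/(j^2 - 9*j + 18)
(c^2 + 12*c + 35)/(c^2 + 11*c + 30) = (c + 7)/(c + 6)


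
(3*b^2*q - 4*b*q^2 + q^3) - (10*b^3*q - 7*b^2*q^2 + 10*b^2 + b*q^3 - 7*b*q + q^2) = -10*b^3*q + 7*b^2*q^2 + 3*b^2*q - 10*b^2 - b*q^3 - 4*b*q^2 + 7*b*q + q^3 - q^2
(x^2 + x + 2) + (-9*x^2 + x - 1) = -8*x^2 + 2*x + 1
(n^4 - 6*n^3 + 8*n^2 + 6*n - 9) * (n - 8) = n^5 - 14*n^4 + 56*n^3 - 58*n^2 - 57*n + 72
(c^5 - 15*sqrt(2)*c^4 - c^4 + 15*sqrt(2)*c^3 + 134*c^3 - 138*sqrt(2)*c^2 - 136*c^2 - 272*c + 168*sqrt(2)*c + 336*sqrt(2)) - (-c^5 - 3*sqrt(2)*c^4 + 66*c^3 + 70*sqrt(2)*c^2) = 2*c^5 - 12*sqrt(2)*c^4 - c^4 + 15*sqrt(2)*c^3 + 68*c^3 - 208*sqrt(2)*c^2 - 136*c^2 - 272*c + 168*sqrt(2)*c + 336*sqrt(2)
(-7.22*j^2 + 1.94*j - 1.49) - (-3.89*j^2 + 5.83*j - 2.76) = -3.33*j^2 - 3.89*j + 1.27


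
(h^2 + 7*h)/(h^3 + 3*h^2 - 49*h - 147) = h/(h^2 - 4*h - 21)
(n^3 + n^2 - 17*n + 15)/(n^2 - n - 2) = (-n^3 - n^2 + 17*n - 15)/(-n^2 + n + 2)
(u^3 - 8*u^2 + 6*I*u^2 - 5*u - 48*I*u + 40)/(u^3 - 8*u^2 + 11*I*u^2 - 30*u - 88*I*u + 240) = (u + I)/(u + 6*I)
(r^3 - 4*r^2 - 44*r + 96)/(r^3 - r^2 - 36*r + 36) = (r^2 - 10*r + 16)/(r^2 - 7*r + 6)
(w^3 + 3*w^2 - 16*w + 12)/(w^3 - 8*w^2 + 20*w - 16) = (w^2 + 5*w - 6)/(w^2 - 6*w + 8)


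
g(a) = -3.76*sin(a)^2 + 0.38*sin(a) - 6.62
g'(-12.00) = -3.08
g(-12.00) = -7.50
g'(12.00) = 3.73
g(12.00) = -7.91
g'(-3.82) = 3.38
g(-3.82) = -7.86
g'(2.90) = 1.38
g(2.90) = -6.74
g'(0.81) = -3.49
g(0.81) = -8.32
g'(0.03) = 0.15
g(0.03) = -6.61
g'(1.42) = -1.06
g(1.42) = -9.92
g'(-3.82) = 3.38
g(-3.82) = -7.86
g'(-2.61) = -3.61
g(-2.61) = -7.78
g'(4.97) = 1.95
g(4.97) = -10.50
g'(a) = -7.52*sin(a)*cos(a) + 0.38*cos(a)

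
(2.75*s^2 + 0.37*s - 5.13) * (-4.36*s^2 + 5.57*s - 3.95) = -11.99*s^4 + 13.7043*s^3 + 13.5652*s^2 - 30.0356*s + 20.2635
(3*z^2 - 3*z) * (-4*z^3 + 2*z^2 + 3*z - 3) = -12*z^5 + 18*z^4 + 3*z^3 - 18*z^2 + 9*z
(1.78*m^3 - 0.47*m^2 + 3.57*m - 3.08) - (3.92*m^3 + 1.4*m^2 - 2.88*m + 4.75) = -2.14*m^3 - 1.87*m^2 + 6.45*m - 7.83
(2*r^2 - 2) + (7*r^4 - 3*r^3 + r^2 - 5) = 7*r^4 - 3*r^3 + 3*r^2 - 7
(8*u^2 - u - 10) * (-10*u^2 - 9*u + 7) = -80*u^4 - 62*u^3 + 165*u^2 + 83*u - 70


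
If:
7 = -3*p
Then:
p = -7/3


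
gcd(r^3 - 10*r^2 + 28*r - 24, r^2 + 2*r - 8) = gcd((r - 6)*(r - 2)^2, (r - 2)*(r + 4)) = r - 2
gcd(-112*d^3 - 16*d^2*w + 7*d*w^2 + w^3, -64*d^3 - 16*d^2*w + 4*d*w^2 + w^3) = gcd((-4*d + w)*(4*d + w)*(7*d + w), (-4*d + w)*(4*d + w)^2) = -16*d^2 + w^2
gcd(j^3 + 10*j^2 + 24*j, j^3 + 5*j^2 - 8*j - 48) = j + 4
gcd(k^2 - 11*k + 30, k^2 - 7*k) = 1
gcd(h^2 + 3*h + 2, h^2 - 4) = h + 2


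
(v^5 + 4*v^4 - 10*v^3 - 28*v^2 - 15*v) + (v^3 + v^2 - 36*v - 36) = v^5 + 4*v^4 - 9*v^3 - 27*v^2 - 51*v - 36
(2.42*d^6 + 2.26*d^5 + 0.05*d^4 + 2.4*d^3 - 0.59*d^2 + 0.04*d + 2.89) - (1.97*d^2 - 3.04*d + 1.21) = 2.42*d^6 + 2.26*d^5 + 0.05*d^4 + 2.4*d^3 - 2.56*d^2 + 3.08*d + 1.68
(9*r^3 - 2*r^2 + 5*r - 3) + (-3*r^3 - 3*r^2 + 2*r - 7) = 6*r^3 - 5*r^2 + 7*r - 10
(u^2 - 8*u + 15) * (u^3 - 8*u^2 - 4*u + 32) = u^5 - 16*u^4 + 75*u^3 - 56*u^2 - 316*u + 480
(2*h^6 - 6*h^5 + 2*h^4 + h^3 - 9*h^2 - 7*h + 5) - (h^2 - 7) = 2*h^6 - 6*h^5 + 2*h^4 + h^3 - 10*h^2 - 7*h + 12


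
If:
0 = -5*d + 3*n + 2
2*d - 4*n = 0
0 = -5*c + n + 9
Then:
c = 13/7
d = 4/7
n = 2/7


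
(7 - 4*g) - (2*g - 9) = 16 - 6*g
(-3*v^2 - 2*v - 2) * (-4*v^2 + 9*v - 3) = 12*v^4 - 19*v^3 - v^2 - 12*v + 6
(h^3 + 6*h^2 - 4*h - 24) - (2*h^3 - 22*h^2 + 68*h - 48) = -h^3 + 28*h^2 - 72*h + 24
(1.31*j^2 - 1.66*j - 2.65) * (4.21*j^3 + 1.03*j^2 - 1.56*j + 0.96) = 5.5151*j^5 - 5.6393*j^4 - 14.9099*j^3 + 1.1177*j^2 + 2.5404*j - 2.544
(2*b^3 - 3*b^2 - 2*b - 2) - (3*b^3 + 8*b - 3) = -b^3 - 3*b^2 - 10*b + 1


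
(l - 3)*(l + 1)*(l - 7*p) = l^3 - 7*l^2*p - 2*l^2 + 14*l*p - 3*l + 21*p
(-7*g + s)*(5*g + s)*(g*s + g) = -35*g^3*s - 35*g^3 - 2*g^2*s^2 - 2*g^2*s + g*s^3 + g*s^2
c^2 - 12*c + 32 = (c - 8)*(c - 4)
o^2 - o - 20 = (o - 5)*(o + 4)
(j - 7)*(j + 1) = j^2 - 6*j - 7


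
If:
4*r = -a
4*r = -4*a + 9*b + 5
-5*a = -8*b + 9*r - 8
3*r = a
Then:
No Solution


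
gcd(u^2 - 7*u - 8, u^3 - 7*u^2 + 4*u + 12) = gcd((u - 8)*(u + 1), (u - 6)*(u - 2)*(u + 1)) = u + 1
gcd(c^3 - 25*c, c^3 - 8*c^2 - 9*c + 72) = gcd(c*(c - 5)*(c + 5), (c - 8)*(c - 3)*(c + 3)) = 1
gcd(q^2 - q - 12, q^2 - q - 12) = q^2 - q - 12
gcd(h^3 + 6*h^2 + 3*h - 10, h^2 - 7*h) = 1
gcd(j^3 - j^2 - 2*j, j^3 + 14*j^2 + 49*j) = j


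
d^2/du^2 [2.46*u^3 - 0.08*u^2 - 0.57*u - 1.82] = 14.76*u - 0.16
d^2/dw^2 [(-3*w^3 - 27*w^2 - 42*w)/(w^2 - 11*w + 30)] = 72*(-17*w^3 + 150*w^2 - 120*w - 1060)/(w^6 - 33*w^5 + 453*w^4 - 3311*w^3 + 13590*w^2 - 29700*w + 27000)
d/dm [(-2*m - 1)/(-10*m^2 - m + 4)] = (20*m^2 + 2*m - (2*m + 1)*(20*m + 1) - 8)/(10*m^2 + m - 4)^2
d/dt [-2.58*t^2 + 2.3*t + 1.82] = 2.3 - 5.16*t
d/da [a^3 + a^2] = a*(3*a + 2)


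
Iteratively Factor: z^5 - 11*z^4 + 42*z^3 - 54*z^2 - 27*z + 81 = (z + 1)*(z^4 - 12*z^3 + 54*z^2 - 108*z + 81) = (z - 3)*(z + 1)*(z^3 - 9*z^2 + 27*z - 27) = (z - 3)^2*(z + 1)*(z^2 - 6*z + 9) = (z - 3)^3*(z + 1)*(z - 3)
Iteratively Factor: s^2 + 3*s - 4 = (s - 1)*(s + 4)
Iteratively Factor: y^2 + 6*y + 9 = (y + 3)*(y + 3)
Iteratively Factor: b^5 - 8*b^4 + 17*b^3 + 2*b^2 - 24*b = (b - 3)*(b^4 - 5*b^3 + 2*b^2 + 8*b) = (b - 4)*(b - 3)*(b^3 - b^2 - 2*b) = b*(b - 4)*(b - 3)*(b^2 - b - 2) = b*(b - 4)*(b - 3)*(b - 2)*(b + 1)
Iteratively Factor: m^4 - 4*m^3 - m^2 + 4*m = (m - 1)*(m^3 - 3*m^2 - 4*m) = (m - 4)*(m - 1)*(m^2 + m) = m*(m - 4)*(m - 1)*(m + 1)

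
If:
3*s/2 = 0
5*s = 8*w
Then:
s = 0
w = 0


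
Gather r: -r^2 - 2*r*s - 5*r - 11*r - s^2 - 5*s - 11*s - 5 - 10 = -r^2 + r*(-2*s - 16) - s^2 - 16*s - 15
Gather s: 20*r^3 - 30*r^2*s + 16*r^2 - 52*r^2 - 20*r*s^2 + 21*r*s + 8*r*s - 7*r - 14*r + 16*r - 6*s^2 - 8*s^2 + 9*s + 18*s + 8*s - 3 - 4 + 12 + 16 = 20*r^3 - 36*r^2 - 5*r + s^2*(-20*r - 14) + s*(-30*r^2 + 29*r + 35) + 21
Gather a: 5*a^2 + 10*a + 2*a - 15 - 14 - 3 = 5*a^2 + 12*a - 32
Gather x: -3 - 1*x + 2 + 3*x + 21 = 2*x + 20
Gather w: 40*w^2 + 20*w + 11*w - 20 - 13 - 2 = 40*w^2 + 31*w - 35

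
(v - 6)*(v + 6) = v^2 - 36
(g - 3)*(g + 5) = g^2 + 2*g - 15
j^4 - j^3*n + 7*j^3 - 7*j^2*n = j^2*(j + 7)*(j - n)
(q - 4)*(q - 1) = q^2 - 5*q + 4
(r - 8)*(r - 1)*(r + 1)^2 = r^4 - 7*r^3 - 9*r^2 + 7*r + 8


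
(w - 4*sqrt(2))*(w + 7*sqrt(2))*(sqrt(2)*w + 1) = sqrt(2)*w^3 + 7*w^2 - 53*sqrt(2)*w - 56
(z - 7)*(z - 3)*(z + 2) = z^3 - 8*z^2 + z + 42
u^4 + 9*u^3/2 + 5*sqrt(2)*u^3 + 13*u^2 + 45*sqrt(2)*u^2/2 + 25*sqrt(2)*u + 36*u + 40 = (u + 2)*(u + 5/2)*(u + sqrt(2))*(u + 4*sqrt(2))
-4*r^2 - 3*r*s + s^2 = (-4*r + s)*(r + s)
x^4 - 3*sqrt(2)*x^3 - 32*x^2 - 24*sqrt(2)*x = x*(x - 6*sqrt(2))*(x + sqrt(2))*(x + 2*sqrt(2))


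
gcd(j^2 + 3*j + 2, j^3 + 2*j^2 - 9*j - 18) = j + 2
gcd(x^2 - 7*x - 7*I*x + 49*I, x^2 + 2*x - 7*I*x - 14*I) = x - 7*I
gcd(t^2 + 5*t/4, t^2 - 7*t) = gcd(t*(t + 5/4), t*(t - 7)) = t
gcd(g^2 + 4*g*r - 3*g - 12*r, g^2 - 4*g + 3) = g - 3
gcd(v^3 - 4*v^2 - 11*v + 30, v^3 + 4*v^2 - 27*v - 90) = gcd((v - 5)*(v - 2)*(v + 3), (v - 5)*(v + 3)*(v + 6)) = v^2 - 2*v - 15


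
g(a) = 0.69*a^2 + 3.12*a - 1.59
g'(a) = 1.38*a + 3.12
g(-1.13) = -4.23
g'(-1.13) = 1.56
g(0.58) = 0.45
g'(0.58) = 3.92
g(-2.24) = -5.12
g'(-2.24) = 0.03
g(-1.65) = -4.86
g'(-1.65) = 0.84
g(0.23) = -0.84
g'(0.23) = 3.44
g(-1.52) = -4.74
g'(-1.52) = 1.02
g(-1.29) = -4.47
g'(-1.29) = 1.34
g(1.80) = 6.26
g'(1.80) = 5.60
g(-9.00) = 26.22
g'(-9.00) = -9.30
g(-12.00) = 60.33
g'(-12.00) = -13.44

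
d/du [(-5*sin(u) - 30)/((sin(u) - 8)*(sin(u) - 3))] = 5*(sin(u)^2 + 12*sin(u) - 90)*cos(u)/((sin(u) - 8)^2*(sin(u) - 3)^2)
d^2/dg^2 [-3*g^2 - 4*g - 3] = -6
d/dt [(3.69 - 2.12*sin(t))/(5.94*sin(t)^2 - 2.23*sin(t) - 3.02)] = (12.5928*sin(t)^2 - 43.8372*sin(t) + 14.6311)*cos(t)/(35.2836*sin(t)^4 - 26.4924*sin(t)^3 - 30.9047*sin(t)^2 + 13.4692*sin(t) + 9.1204)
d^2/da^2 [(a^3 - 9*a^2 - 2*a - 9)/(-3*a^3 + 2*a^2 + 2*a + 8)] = 2*(75*a^6 + 36*a^5 + 468*a^4 + 1076*a^3 - 246*a^2 + 468*a + 436)/(27*a^9 - 54*a^8 - 18*a^7 - 152*a^6 + 300*a^5 + 168*a^4 + 376*a^3 - 480*a^2 - 384*a - 512)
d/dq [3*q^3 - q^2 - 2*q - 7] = 9*q^2 - 2*q - 2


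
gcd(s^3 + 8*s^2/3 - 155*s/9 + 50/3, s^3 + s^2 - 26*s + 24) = s + 6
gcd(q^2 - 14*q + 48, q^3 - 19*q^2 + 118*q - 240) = q^2 - 14*q + 48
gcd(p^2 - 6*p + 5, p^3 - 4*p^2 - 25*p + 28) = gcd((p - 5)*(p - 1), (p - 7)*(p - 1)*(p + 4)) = p - 1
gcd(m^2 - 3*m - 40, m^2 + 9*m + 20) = m + 5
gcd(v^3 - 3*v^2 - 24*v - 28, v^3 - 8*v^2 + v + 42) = v^2 - 5*v - 14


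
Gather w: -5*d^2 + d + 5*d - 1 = -5*d^2 + 6*d - 1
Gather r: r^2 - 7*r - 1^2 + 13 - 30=r^2 - 7*r - 18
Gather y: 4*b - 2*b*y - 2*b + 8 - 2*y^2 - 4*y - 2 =2*b - 2*y^2 + y*(-2*b - 4) + 6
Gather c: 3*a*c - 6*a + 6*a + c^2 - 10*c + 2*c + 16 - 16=c^2 + c*(3*a - 8)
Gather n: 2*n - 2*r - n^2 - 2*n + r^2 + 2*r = -n^2 + r^2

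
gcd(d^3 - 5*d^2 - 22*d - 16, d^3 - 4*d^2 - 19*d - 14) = d^2 + 3*d + 2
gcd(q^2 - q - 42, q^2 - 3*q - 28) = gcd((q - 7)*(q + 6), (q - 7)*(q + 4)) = q - 7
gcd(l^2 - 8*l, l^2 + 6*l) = l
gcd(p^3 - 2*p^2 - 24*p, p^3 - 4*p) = p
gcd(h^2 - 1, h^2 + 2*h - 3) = h - 1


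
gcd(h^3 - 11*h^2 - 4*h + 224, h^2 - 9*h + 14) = h - 7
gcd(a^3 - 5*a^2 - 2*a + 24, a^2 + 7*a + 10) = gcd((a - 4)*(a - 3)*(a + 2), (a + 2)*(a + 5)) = a + 2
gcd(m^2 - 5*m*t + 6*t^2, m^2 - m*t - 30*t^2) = 1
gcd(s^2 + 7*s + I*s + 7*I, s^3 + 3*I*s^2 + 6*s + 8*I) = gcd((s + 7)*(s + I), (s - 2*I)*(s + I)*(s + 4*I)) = s + I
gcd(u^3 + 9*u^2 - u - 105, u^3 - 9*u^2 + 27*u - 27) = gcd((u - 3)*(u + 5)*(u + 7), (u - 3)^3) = u - 3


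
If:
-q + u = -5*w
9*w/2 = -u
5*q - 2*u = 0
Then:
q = 0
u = 0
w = 0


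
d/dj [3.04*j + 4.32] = 3.04000000000000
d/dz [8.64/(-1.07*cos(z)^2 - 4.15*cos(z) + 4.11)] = -(18.4896*cos(z) + 35.856)*sin(z)/(1.07*cos(z)^2 + 4.15*cos(z) - 4.11)^2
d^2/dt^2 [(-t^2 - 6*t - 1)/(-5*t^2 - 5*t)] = 2*(5*t^3 + 3*t^2 + 3*t + 1)/(5*t^3*(t^3 + 3*t^2 + 3*t + 1))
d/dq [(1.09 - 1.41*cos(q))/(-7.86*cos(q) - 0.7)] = -9.5544*sin(q)/(7.86*cos(q) + 0.7)^2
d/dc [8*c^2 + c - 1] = 16*c + 1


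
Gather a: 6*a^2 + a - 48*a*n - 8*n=6*a^2 + a*(1 - 48*n) - 8*n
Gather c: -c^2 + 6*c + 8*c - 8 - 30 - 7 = -c^2 + 14*c - 45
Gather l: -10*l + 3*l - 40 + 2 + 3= -7*l - 35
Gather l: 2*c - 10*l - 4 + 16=2*c - 10*l + 12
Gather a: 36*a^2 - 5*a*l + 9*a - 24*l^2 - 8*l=36*a^2 + a*(9 - 5*l) - 24*l^2 - 8*l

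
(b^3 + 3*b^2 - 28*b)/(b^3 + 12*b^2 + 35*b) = (b - 4)/(b + 5)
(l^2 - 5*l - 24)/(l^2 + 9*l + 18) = (l - 8)/(l + 6)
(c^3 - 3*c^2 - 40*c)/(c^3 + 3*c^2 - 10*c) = (c - 8)/(c - 2)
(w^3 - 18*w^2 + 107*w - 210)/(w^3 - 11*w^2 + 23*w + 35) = (w - 6)/(w + 1)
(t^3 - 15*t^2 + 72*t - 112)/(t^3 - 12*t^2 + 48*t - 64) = (t - 7)/(t - 4)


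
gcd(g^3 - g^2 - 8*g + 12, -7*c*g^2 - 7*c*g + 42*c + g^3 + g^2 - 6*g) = g^2 + g - 6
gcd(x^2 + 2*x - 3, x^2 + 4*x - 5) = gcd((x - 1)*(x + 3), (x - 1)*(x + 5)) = x - 1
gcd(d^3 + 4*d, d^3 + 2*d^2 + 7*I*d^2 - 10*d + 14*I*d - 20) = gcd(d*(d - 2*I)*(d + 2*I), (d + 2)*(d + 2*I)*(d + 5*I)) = d + 2*I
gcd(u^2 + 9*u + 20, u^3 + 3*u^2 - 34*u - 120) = u^2 + 9*u + 20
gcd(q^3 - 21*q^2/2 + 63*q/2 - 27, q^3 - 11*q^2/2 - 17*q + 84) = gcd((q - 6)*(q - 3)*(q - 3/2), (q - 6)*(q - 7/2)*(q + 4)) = q - 6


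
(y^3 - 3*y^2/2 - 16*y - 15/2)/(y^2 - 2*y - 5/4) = 2*(y^2 - 2*y - 15)/(2*y - 5)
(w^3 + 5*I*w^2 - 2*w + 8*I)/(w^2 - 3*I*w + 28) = (w^2 + I*w + 2)/(w - 7*I)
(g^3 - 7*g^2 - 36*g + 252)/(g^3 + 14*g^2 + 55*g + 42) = (g^2 - 13*g + 42)/(g^2 + 8*g + 7)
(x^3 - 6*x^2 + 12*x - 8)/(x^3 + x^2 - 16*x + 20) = (x - 2)/(x + 5)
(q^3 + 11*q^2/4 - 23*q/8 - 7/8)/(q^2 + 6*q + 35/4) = (4*q^2 - 3*q - 1)/(2*(2*q + 5))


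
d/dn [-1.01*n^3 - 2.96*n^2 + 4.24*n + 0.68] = -3.03*n^2 - 5.92*n + 4.24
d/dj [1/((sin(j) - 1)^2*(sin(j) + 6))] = -(3*sin(j) + 11)*cos(j)/((sin(j) - 1)^3*(sin(j) + 6)^2)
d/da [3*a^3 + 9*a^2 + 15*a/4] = 9*a^2 + 18*a + 15/4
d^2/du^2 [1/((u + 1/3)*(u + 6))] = 6*(9*(u + 6)^2 + 3*(u + 6)*(3*u + 1) + (3*u + 1)^2)/((u + 6)^3*(3*u + 1)^3)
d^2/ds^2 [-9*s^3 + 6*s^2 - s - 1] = 12 - 54*s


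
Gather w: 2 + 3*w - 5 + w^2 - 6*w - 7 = w^2 - 3*w - 10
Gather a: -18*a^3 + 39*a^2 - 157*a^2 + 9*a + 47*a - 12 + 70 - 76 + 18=-18*a^3 - 118*a^2 + 56*a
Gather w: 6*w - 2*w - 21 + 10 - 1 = 4*w - 12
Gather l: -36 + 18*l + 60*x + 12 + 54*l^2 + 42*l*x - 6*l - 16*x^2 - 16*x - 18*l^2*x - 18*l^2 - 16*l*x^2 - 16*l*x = l^2*(36 - 18*x) + l*(-16*x^2 + 26*x + 12) - 16*x^2 + 44*x - 24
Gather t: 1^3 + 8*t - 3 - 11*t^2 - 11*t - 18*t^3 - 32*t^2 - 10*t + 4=-18*t^3 - 43*t^2 - 13*t + 2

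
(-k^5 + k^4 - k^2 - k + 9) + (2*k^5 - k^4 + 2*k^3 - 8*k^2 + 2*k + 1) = k^5 + 2*k^3 - 9*k^2 + k + 10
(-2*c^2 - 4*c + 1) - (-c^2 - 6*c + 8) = -c^2 + 2*c - 7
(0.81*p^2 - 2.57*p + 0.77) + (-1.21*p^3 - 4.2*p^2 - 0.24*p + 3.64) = -1.21*p^3 - 3.39*p^2 - 2.81*p + 4.41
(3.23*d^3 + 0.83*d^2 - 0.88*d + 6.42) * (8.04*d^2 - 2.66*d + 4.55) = 25.9692*d^5 - 1.9186*d^4 + 5.4135*d^3 + 57.7341*d^2 - 21.0812*d + 29.211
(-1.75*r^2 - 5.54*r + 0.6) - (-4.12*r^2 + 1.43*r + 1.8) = 2.37*r^2 - 6.97*r - 1.2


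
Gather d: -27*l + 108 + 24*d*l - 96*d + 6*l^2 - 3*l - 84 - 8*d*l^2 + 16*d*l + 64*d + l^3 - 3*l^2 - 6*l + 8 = d*(-8*l^2 + 40*l - 32) + l^3 + 3*l^2 - 36*l + 32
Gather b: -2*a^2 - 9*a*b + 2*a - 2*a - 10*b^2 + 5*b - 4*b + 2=-2*a^2 - 10*b^2 + b*(1 - 9*a) + 2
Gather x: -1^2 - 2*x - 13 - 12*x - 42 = -14*x - 56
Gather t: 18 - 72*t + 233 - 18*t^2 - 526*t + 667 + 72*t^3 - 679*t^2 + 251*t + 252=72*t^3 - 697*t^2 - 347*t + 1170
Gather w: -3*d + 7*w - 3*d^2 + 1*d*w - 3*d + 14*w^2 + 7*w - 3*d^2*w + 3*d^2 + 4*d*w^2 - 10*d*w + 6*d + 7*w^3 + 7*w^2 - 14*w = 7*w^3 + w^2*(4*d + 21) + w*(-3*d^2 - 9*d)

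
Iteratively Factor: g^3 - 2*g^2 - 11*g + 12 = (g + 3)*(g^2 - 5*g + 4) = (g - 4)*(g + 3)*(g - 1)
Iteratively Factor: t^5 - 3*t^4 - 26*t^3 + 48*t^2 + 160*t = (t + 2)*(t^4 - 5*t^3 - 16*t^2 + 80*t) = t*(t + 2)*(t^3 - 5*t^2 - 16*t + 80) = t*(t + 2)*(t + 4)*(t^2 - 9*t + 20) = t*(t - 4)*(t + 2)*(t + 4)*(t - 5)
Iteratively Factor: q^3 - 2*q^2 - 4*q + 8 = (q + 2)*(q^2 - 4*q + 4) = (q - 2)*(q + 2)*(q - 2)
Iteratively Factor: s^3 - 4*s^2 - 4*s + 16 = (s - 2)*(s^2 - 2*s - 8) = (s - 4)*(s - 2)*(s + 2)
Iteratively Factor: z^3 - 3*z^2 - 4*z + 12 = (z + 2)*(z^2 - 5*z + 6) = (z - 2)*(z + 2)*(z - 3)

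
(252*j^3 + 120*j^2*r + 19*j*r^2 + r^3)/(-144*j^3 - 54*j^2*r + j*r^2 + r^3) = (42*j^2 + 13*j*r + r^2)/(-24*j^2 - 5*j*r + r^2)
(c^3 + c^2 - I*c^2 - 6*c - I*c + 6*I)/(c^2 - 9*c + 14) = (c^2 + c*(3 - I) - 3*I)/(c - 7)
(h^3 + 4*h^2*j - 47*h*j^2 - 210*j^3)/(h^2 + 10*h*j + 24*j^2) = (h^2 - 2*h*j - 35*j^2)/(h + 4*j)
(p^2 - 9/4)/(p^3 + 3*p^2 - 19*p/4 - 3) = (2*p + 3)/(2*p^2 + 9*p + 4)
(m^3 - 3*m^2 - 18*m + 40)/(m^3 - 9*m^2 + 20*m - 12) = (m^2 - m - 20)/(m^2 - 7*m + 6)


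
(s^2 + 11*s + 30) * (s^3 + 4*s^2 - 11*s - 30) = s^5 + 15*s^4 + 63*s^3 - 31*s^2 - 660*s - 900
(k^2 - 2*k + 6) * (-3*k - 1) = -3*k^3 + 5*k^2 - 16*k - 6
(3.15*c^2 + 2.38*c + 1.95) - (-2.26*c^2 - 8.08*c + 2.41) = 5.41*c^2 + 10.46*c - 0.46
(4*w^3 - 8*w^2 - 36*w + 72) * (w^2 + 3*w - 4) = 4*w^5 + 4*w^4 - 76*w^3 - 4*w^2 + 360*w - 288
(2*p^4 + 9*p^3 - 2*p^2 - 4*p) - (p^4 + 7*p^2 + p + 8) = p^4 + 9*p^3 - 9*p^2 - 5*p - 8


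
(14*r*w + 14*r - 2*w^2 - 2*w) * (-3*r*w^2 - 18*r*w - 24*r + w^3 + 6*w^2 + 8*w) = -42*r^2*w^3 - 294*r^2*w^2 - 588*r^2*w - 336*r^2 + 20*r*w^4 + 140*r*w^3 + 280*r*w^2 + 160*r*w - 2*w^5 - 14*w^4 - 28*w^3 - 16*w^2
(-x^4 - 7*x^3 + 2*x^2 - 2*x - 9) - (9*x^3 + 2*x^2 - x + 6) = -x^4 - 16*x^3 - x - 15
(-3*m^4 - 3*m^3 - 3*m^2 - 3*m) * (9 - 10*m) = 30*m^5 + 3*m^4 + 3*m^3 + 3*m^2 - 27*m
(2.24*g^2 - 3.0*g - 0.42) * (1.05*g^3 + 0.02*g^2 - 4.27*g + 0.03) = 2.352*g^5 - 3.1052*g^4 - 10.0658*g^3 + 12.8688*g^2 + 1.7034*g - 0.0126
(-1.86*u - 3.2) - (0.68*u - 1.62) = -2.54*u - 1.58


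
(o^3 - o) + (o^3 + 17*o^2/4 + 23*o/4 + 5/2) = 2*o^3 + 17*o^2/4 + 19*o/4 + 5/2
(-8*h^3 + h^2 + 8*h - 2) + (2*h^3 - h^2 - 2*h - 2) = -6*h^3 + 6*h - 4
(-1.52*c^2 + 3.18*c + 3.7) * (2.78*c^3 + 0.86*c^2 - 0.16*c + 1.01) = -4.2256*c^5 + 7.5332*c^4 + 13.264*c^3 + 1.138*c^2 + 2.6198*c + 3.737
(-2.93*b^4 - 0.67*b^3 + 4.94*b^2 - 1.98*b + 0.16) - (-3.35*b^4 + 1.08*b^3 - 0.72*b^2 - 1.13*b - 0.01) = 0.42*b^4 - 1.75*b^3 + 5.66*b^2 - 0.85*b + 0.17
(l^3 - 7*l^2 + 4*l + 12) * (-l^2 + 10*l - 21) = -l^5 + 17*l^4 - 95*l^3 + 175*l^2 + 36*l - 252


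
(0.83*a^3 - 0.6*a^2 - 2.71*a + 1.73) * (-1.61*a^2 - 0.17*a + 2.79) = -1.3363*a^5 + 0.8249*a^4 + 6.7808*a^3 - 3.9986*a^2 - 7.855*a + 4.8267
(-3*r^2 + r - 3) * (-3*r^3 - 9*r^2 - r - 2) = 9*r^5 + 24*r^4 + 3*r^3 + 32*r^2 + r + 6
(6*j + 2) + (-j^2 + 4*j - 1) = -j^2 + 10*j + 1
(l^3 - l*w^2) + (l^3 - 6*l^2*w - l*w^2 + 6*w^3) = 2*l^3 - 6*l^2*w - 2*l*w^2 + 6*w^3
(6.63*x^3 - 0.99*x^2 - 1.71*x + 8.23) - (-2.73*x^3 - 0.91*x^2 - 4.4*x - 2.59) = 9.36*x^3 - 0.08*x^2 + 2.69*x + 10.82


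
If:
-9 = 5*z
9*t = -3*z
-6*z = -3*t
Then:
No Solution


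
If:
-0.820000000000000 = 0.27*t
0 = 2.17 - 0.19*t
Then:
No Solution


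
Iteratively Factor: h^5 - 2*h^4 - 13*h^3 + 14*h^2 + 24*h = (h - 2)*(h^4 - 13*h^2 - 12*h) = (h - 4)*(h - 2)*(h^3 + 4*h^2 + 3*h) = (h - 4)*(h - 2)*(h + 1)*(h^2 + 3*h) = (h - 4)*(h - 2)*(h + 1)*(h + 3)*(h)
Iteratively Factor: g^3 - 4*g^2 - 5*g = (g)*(g^2 - 4*g - 5) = g*(g + 1)*(g - 5)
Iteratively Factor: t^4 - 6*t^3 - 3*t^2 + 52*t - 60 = (t - 2)*(t^3 - 4*t^2 - 11*t + 30) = (t - 2)*(t + 3)*(t^2 - 7*t + 10) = (t - 5)*(t - 2)*(t + 3)*(t - 2)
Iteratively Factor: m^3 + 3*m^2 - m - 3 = (m - 1)*(m^2 + 4*m + 3) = (m - 1)*(m + 3)*(m + 1)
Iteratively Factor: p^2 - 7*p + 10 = (p - 2)*(p - 5)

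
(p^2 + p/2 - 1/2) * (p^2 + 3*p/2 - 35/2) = p^4 + 2*p^3 - 69*p^2/4 - 19*p/2 + 35/4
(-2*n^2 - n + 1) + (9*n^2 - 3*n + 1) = 7*n^2 - 4*n + 2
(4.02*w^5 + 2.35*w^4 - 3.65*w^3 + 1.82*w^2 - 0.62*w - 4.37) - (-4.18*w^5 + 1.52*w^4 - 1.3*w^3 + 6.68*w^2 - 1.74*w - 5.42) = 8.2*w^5 + 0.83*w^4 - 2.35*w^3 - 4.86*w^2 + 1.12*w + 1.05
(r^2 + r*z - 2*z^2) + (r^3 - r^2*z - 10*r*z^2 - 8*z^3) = r^3 - r^2*z + r^2 - 10*r*z^2 + r*z - 8*z^3 - 2*z^2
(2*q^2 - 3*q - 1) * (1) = 2*q^2 - 3*q - 1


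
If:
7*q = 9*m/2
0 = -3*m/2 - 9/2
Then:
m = -3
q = -27/14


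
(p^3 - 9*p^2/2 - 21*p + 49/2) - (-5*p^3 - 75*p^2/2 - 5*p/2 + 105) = 6*p^3 + 33*p^2 - 37*p/2 - 161/2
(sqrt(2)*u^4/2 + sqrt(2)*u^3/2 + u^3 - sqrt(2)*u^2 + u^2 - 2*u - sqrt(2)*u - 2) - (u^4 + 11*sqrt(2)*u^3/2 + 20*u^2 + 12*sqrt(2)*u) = -u^4 + sqrt(2)*u^4/2 - 5*sqrt(2)*u^3 + u^3 - 19*u^2 - sqrt(2)*u^2 - 13*sqrt(2)*u - 2*u - 2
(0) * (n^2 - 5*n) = 0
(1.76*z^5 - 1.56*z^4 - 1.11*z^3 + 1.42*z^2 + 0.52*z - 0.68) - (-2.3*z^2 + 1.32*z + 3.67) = 1.76*z^5 - 1.56*z^4 - 1.11*z^3 + 3.72*z^2 - 0.8*z - 4.35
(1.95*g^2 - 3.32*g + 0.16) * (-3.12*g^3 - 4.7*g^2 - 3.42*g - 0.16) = -6.084*g^5 + 1.1934*g^4 + 8.4358*g^3 + 10.2904*g^2 - 0.016*g - 0.0256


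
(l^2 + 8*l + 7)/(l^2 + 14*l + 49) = (l + 1)/(l + 7)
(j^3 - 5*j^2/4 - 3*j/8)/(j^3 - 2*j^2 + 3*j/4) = (4*j + 1)/(2*(2*j - 1))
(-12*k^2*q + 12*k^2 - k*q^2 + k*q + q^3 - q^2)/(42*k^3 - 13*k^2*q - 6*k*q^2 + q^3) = (-4*k*q + 4*k + q^2 - q)/(14*k^2 - 9*k*q + q^2)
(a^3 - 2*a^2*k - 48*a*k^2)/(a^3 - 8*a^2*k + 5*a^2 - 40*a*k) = (a + 6*k)/(a + 5)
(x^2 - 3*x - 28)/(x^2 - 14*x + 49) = (x + 4)/(x - 7)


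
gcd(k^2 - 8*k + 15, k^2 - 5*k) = k - 5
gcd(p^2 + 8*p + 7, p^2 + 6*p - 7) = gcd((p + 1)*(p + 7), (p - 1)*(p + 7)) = p + 7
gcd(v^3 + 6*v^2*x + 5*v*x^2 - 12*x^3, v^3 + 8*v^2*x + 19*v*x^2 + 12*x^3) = v^2 + 7*v*x + 12*x^2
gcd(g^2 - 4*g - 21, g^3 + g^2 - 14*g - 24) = g + 3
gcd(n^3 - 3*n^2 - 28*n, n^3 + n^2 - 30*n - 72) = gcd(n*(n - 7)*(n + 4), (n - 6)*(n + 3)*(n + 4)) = n + 4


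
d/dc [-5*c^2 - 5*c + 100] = -10*c - 5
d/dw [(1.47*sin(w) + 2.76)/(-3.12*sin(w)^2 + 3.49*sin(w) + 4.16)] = (4.5864*sin(w)^2 + 17.2224*sin(w) - 3.5172)*cos(w)/(9.7344*sin(w)^4 - 21.7776*sin(w)^3 - 13.7783*sin(w)^2 + 29.0368*sin(w) + 17.3056)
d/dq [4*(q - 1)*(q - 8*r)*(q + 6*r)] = 12*q^2 - 16*q*r - 8*q - 192*r^2 + 8*r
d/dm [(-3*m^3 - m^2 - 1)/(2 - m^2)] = 3*m*(m^3 - 6*m - 2)/(m^4 - 4*m^2 + 4)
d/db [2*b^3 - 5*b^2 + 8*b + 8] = 6*b^2 - 10*b + 8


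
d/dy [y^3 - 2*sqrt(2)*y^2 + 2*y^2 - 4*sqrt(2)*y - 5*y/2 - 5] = 3*y^2 - 4*sqrt(2)*y + 4*y - 4*sqrt(2) - 5/2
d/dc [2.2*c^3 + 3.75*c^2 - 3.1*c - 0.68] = 6.6*c^2 + 7.5*c - 3.1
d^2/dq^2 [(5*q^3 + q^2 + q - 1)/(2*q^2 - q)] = 2*(11*q^3 - 12*q^2 + 6*q - 1)/(q^3*(8*q^3 - 12*q^2 + 6*q - 1))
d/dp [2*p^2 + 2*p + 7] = 4*p + 2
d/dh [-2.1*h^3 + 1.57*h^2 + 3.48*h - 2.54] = -6.3*h^2 + 3.14*h + 3.48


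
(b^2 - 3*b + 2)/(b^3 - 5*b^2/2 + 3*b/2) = 2*(b - 2)/(b*(2*b - 3))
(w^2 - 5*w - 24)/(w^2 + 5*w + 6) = (w - 8)/(w + 2)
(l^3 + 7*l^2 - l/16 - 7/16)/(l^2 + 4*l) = (16*l^3 + 112*l^2 - l - 7)/(16*l*(l + 4))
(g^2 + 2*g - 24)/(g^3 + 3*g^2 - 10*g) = (g^2 + 2*g - 24)/(g*(g^2 + 3*g - 10))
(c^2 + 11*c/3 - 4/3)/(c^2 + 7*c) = (3*c^2 + 11*c - 4)/(3*c*(c + 7))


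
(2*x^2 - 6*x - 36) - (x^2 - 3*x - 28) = x^2 - 3*x - 8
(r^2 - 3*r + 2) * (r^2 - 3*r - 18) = r^4 - 6*r^3 - 7*r^2 + 48*r - 36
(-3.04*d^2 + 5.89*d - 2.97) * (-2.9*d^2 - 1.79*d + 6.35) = 8.816*d^4 - 11.6394*d^3 - 21.2341*d^2 + 42.7178*d - 18.8595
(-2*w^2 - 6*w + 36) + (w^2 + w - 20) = -w^2 - 5*w + 16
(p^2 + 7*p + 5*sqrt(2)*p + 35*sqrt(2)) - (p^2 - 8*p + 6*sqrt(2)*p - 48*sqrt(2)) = -sqrt(2)*p + 15*p + 83*sqrt(2)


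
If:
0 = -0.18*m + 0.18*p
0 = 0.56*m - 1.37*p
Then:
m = 0.00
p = 0.00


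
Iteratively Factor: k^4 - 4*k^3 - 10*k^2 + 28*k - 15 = (k - 5)*(k^3 + k^2 - 5*k + 3) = (k - 5)*(k - 1)*(k^2 + 2*k - 3) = (k - 5)*(k - 1)*(k + 3)*(k - 1)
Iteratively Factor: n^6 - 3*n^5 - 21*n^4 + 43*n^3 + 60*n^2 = (n + 4)*(n^5 - 7*n^4 + 7*n^3 + 15*n^2) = (n - 5)*(n + 4)*(n^4 - 2*n^3 - 3*n^2) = (n - 5)*(n - 3)*(n + 4)*(n^3 + n^2) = n*(n - 5)*(n - 3)*(n + 4)*(n^2 + n) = n^2*(n - 5)*(n - 3)*(n + 4)*(n + 1)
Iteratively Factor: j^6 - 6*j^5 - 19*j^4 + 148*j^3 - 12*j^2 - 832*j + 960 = (j + 3)*(j^5 - 9*j^4 + 8*j^3 + 124*j^2 - 384*j + 320) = (j - 4)*(j + 3)*(j^4 - 5*j^3 - 12*j^2 + 76*j - 80) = (j - 4)*(j - 2)*(j + 3)*(j^3 - 3*j^2 - 18*j + 40) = (j - 4)*(j - 2)^2*(j + 3)*(j^2 - j - 20) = (j - 4)*(j - 2)^2*(j + 3)*(j + 4)*(j - 5)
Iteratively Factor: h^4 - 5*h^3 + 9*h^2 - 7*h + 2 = (h - 1)*(h^3 - 4*h^2 + 5*h - 2) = (h - 2)*(h - 1)*(h^2 - 2*h + 1) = (h - 2)*(h - 1)^2*(h - 1)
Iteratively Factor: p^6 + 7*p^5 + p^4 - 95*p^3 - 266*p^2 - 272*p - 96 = (p - 4)*(p^5 + 11*p^4 + 45*p^3 + 85*p^2 + 74*p + 24) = (p - 4)*(p + 1)*(p^4 + 10*p^3 + 35*p^2 + 50*p + 24) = (p - 4)*(p + 1)^2*(p^3 + 9*p^2 + 26*p + 24) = (p - 4)*(p + 1)^2*(p + 4)*(p^2 + 5*p + 6) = (p - 4)*(p + 1)^2*(p + 2)*(p + 4)*(p + 3)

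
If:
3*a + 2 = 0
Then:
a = -2/3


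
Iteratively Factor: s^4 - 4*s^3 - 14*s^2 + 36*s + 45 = (s + 3)*(s^3 - 7*s^2 + 7*s + 15) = (s + 1)*(s + 3)*(s^2 - 8*s + 15) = (s - 3)*(s + 1)*(s + 3)*(s - 5)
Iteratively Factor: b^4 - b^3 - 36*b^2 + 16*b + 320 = (b - 4)*(b^3 + 3*b^2 - 24*b - 80) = (b - 4)*(b + 4)*(b^2 - b - 20) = (b - 5)*(b - 4)*(b + 4)*(b + 4)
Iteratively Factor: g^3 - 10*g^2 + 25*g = (g)*(g^2 - 10*g + 25) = g*(g - 5)*(g - 5)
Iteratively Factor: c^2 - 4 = (c + 2)*(c - 2)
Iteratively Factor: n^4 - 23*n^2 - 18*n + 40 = (n + 2)*(n^3 - 2*n^2 - 19*n + 20) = (n - 5)*(n + 2)*(n^2 + 3*n - 4) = (n - 5)*(n + 2)*(n + 4)*(n - 1)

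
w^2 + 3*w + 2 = (w + 1)*(w + 2)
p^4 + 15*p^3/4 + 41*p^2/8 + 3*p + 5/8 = (p + 1/2)*(p + 1)^2*(p + 5/4)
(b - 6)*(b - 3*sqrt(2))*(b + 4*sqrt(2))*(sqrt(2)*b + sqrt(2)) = sqrt(2)*b^4 - 5*sqrt(2)*b^3 + 2*b^3 - 30*sqrt(2)*b^2 - 10*b^2 - 12*b + 120*sqrt(2)*b + 144*sqrt(2)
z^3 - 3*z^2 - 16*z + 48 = (z - 4)*(z - 3)*(z + 4)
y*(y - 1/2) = y^2 - y/2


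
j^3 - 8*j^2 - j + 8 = (j - 8)*(j - 1)*(j + 1)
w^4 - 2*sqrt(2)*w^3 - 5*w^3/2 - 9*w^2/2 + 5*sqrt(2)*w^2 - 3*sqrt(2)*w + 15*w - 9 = (w - 3/2)*(w - 1)*(w - 3*sqrt(2))*(w + sqrt(2))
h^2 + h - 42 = (h - 6)*(h + 7)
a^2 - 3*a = a*(a - 3)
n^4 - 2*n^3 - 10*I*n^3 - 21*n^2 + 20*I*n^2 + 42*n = n*(n - 2)*(n - 7*I)*(n - 3*I)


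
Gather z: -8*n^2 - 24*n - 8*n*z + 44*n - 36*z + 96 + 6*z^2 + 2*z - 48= -8*n^2 + 20*n + 6*z^2 + z*(-8*n - 34) + 48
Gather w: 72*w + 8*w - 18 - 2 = 80*w - 20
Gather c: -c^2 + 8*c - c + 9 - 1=-c^2 + 7*c + 8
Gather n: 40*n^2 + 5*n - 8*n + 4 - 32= 40*n^2 - 3*n - 28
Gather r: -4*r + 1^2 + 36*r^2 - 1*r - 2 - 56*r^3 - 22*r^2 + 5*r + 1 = -56*r^3 + 14*r^2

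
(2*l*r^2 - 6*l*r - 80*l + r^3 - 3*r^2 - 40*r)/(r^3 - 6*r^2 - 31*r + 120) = (2*l + r)/(r - 3)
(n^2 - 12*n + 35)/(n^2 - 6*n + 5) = (n - 7)/(n - 1)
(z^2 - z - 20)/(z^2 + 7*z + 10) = (z^2 - z - 20)/(z^2 + 7*z + 10)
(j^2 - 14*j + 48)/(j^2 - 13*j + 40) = (j - 6)/(j - 5)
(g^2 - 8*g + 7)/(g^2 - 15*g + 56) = (g - 1)/(g - 8)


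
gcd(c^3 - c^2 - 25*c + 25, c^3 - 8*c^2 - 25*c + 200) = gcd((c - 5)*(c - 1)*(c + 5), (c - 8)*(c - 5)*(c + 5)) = c^2 - 25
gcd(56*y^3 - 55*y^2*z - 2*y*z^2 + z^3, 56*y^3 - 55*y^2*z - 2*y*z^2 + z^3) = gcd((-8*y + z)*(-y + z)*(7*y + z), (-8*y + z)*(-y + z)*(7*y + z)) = 56*y^3 - 55*y^2*z - 2*y*z^2 + z^3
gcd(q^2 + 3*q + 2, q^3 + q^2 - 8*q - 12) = q + 2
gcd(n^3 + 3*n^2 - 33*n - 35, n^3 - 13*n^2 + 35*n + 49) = n + 1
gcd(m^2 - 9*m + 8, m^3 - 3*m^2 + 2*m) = m - 1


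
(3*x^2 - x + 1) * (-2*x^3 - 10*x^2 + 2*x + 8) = -6*x^5 - 28*x^4 + 14*x^3 + 12*x^2 - 6*x + 8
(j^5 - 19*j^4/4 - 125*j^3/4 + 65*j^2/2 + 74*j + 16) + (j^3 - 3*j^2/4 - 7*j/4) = j^5 - 19*j^4/4 - 121*j^3/4 + 127*j^2/4 + 289*j/4 + 16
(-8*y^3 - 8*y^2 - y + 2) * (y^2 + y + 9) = -8*y^5 - 16*y^4 - 81*y^3 - 71*y^2 - 7*y + 18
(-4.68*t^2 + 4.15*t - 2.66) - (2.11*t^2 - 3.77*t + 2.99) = -6.79*t^2 + 7.92*t - 5.65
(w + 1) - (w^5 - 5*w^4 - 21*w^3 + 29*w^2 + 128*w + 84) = -w^5 + 5*w^4 + 21*w^3 - 29*w^2 - 127*w - 83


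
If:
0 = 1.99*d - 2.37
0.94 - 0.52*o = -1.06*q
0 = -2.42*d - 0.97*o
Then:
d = 1.19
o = -2.97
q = -2.34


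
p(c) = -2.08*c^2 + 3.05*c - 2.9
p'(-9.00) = 40.49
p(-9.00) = -198.83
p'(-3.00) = 15.53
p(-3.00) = -30.77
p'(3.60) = -11.93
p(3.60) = -18.88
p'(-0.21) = 3.92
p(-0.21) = -3.63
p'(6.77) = -25.11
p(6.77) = -77.58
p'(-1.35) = 8.67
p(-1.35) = -10.81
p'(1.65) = -3.81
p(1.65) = -3.53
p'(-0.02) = 3.13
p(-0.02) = -2.96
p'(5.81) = -21.12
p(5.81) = -55.39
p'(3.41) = -11.14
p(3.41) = -16.69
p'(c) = 3.05 - 4.16*c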